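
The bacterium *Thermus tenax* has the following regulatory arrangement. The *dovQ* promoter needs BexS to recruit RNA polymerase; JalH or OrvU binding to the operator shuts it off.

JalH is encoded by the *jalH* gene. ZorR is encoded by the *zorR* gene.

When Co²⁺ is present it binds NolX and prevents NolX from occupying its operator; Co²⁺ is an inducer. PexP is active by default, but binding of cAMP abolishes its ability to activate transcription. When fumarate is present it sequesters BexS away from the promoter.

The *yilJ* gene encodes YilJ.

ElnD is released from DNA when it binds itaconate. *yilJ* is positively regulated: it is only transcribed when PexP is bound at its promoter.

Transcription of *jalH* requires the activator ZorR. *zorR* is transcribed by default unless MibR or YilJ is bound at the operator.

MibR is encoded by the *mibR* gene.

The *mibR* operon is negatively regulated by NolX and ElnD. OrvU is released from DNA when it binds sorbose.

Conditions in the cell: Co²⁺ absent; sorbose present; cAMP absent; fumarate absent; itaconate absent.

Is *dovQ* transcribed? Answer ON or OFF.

ON

Fumarate is absent, so BexS is active.
Co²⁺ is absent, so NolX is active.
Itaconate is absent, so ElnD is active.
With repressor NolX bound, *mibR* is not transcribed.
So MibR is not produced.
cAMP is absent, so PexP is active.
No repressor is bound and PexP is active, so *yilJ* is transcribed.
So YilJ is produced and active.
With repressor YilJ bound, *zorR* is not transcribed.
So ZorR is not produced.
Required activator ZorR is absent, so *jalH* is not transcribed.
So JalH is not produced.
Sorbose is present, so OrvU is inactive.
No repressor is bound and BexS is active, so *dovQ* is transcribed.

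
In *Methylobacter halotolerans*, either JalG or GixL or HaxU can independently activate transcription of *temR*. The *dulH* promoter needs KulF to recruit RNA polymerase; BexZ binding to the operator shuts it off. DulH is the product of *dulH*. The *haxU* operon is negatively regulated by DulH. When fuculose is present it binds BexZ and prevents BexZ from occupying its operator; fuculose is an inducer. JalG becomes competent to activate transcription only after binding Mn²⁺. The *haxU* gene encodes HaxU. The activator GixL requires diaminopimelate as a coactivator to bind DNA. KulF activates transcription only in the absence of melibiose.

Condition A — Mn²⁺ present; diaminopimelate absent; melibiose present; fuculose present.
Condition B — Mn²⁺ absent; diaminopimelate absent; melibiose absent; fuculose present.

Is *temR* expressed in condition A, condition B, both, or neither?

A only

Condition A:
Mn²⁺ is present, so JalG is active.
Diaminopimelate is absent, so GixL is inactive.
Melibiose is present, so KulF is inactive.
Fuculose is present, so BexZ is inactive.
Required activator KulF is absent, so *dulH* is not transcribed.
So DulH is not produced.
With no repressor bound, *haxU* is transcribed.
So HaxU is produced and active.
Activator JalG is present, so *temR* is transcribed.
→ *temR* is ON in A.
Condition B:
Mn²⁺ is absent, so JalG is inactive.
Diaminopimelate is absent, so GixL is inactive.
Melibiose is absent, so KulF is active.
Fuculose is present, so BexZ is inactive.
No repressor is bound and KulF is active, so *dulH* is transcribed.
So DulH is produced and active.
With repressor DulH bound, *haxU* is not transcribed.
So HaxU is not produced.
No activator is available at the *temR* promoter, so *temR* is not transcribed.
→ *temR* is OFF in B.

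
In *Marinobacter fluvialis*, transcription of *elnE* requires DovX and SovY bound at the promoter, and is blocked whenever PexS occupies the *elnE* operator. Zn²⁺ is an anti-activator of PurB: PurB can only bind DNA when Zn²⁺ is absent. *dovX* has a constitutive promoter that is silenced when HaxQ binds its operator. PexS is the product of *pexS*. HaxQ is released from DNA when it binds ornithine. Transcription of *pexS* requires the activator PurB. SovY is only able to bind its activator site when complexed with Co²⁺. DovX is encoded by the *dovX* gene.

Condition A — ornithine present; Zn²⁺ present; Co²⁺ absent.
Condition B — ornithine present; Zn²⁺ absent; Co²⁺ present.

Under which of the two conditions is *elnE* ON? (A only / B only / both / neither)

neither

Condition A:
Ornithine is present, so HaxQ is inactive.
With no repressor bound, *dovX* is transcribed.
So DovX is produced and active.
Zn²⁺ is present, so PurB is inactive.
Required activator PurB is absent, so *pexS* is not transcribed.
So PexS is not produced.
Co²⁺ is absent, so SovY is inactive.
Required activator SovY is absent, so *elnE* is not transcribed.
→ *elnE* is OFF in A.
Condition B:
Ornithine is present, so HaxQ is inactive.
With no repressor bound, *dovX* is transcribed.
So DovX is produced and active.
Zn²⁺ is absent, so PurB is active.
No repressor is bound and PurB is active, so *pexS* is transcribed.
So PexS is produced and active.
Co²⁺ is present, so SovY is active.
With repressor PexS bound, *elnE* is not transcribed.
→ *elnE* is OFF in B.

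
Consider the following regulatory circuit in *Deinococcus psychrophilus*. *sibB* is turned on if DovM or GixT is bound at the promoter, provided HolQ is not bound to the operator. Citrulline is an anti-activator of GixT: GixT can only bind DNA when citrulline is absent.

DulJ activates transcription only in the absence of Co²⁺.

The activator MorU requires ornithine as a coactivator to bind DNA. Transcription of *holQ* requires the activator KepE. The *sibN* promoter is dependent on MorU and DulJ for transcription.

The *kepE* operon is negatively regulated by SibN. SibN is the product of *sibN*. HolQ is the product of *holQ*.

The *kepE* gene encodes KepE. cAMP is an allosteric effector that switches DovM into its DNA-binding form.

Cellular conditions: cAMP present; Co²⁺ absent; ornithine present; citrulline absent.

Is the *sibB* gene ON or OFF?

Ornithine is present, so MorU is active.
Co²⁺ is absent, so DulJ is active.
No repressor is bound and MorU and DulJ are active, so *sibN* is transcribed.
So SibN is produced and active.
With repressor SibN bound, *kepE* is not transcribed.
So KepE is not produced.
Required activator KepE is absent, so *holQ* is not transcribed.
So HolQ is not produced.
cAMP is present, so DovM is active.
Citrulline is absent, so GixT is active.
Activator DovM is present, so *sibB* is transcribed.

ON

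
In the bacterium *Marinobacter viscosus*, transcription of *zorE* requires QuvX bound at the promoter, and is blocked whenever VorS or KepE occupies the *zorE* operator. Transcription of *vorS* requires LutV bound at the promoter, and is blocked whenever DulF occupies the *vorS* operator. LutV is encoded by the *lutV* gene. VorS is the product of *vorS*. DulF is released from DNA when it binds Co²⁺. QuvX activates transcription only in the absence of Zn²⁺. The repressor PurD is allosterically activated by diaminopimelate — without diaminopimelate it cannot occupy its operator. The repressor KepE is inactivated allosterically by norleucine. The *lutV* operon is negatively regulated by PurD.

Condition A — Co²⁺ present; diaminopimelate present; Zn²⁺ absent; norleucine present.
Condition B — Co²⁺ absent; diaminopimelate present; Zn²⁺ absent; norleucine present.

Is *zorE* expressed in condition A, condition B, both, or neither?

Condition A:
Co²⁺ is present, so DulF is inactive.
Diaminopimelate is present, so PurD is active.
With repressor PurD bound, *lutV* is not transcribed.
So LutV is not produced.
Required activator LutV is absent, so *vorS* is not transcribed.
So VorS is not produced.
Zn²⁺ is absent, so QuvX is active.
Norleucine is present, so KepE is inactive.
No repressor is bound and QuvX is active, so *zorE* is transcribed.
→ *zorE* is ON in A.
Condition B:
Co²⁺ is absent, so DulF is active.
Diaminopimelate is present, so PurD is active.
With repressor PurD bound, *lutV* is not transcribed.
So LutV is not produced.
With repressor DulF bound, *vorS* is not transcribed.
So VorS is not produced.
Zn²⁺ is absent, so QuvX is active.
Norleucine is present, so KepE is inactive.
No repressor is bound and QuvX is active, so *zorE* is transcribed.
→ *zorE* is ON in B.

both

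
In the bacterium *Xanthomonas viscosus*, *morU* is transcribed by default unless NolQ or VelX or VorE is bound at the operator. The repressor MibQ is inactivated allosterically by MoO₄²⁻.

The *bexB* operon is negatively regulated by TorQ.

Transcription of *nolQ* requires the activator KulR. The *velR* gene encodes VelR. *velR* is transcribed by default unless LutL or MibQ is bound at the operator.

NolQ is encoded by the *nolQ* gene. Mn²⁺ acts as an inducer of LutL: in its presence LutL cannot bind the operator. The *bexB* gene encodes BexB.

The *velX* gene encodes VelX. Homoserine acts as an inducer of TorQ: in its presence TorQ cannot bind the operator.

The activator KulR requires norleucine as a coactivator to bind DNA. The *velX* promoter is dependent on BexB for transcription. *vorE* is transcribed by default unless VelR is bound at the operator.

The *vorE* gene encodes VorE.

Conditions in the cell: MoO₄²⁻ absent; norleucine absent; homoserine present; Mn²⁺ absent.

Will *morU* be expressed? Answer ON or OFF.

OFF

Norleucine is absent, so KulR is inactive.
Required activator KulR is absent, so *nolQ* is not transcribed.
So NolQ is not produced.
Homoserine is present, so TorQ is inactive.
With no repressor bound, *bexB* is transcribed.
So BexB is produced and active.
No repressor is bound and BexB is active, so *velX* is transcribed.
So VelX is produced and active.
Mn²⁺ is absent, so LutL is active.
MoO₄²⁻ is absent, so MibQ is active.
With repressor LutL bound, *velR* is not transcribed.
So VelR is not produced.
With no repressor bound, *vorE* is transcribed.
So VorE is produced and active.
With repressor VelX bound, *morU* is not transcribed.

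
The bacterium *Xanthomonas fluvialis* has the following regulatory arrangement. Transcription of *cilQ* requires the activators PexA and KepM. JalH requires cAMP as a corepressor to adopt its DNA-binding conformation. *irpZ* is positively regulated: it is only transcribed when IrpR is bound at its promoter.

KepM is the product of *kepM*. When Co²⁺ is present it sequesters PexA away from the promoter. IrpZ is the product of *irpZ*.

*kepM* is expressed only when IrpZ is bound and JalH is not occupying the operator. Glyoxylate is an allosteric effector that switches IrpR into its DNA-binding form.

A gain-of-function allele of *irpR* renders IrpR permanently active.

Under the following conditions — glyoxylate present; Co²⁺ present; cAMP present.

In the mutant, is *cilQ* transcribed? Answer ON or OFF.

OFF

Co²⁺ is present, so PexA is inactive.
cAMP is present, so JalH is active.
IrpR is constitutively active in this strain.
No repressor is bound and IrpR is active, so *irpZ* is transcribed.
So IrpZ is produced and active.
With repressor JalH bound, *kepM* is not transcribed.
So KepM is not produced.
Required activator PexA is absent, so *cilQ* is not transcribed.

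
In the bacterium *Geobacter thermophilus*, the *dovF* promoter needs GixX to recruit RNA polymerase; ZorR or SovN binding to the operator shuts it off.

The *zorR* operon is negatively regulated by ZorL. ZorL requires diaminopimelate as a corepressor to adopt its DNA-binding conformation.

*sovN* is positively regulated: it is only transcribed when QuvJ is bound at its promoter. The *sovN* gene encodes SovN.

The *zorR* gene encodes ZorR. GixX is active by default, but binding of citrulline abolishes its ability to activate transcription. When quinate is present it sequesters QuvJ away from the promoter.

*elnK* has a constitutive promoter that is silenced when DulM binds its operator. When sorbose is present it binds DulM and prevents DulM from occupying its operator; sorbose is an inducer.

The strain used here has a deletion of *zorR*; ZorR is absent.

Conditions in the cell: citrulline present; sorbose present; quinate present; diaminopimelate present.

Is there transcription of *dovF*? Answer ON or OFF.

ZorR is non-functional in this strain, so it has no effect.
Quinate is present, so QuvJ is inactive.
Required activator QuvJ is absent, so *sovN* is not transcribed.
So SovN is not produced.
Citrulline is present, so GixX is inactive.
Required activator GixX is absent, so *dovF* is not transcribed.

OFF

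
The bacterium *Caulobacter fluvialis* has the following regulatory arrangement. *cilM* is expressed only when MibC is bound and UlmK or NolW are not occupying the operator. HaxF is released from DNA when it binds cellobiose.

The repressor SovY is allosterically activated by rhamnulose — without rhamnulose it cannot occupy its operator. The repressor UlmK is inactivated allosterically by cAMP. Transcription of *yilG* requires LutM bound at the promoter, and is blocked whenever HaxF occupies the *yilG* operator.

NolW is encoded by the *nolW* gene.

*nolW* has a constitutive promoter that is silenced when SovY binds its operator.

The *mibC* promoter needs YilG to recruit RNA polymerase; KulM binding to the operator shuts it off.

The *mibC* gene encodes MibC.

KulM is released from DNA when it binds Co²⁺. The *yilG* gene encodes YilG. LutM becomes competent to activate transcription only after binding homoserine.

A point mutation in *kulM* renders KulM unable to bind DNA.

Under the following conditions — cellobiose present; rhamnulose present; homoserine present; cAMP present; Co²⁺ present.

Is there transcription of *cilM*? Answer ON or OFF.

ON

cAMP is present, so UlmK is inactive.
KulM is non-functional in this strain, so it has no effect.
Homoserine is present, so LutM is active.
Cellobiose is present, so HaxF is inactive.
No repressor is bound and LutM is active, so *yilG* is transcribed.
So YilG is produced and active.
No repressor is bound and YilG is active, so *mibC* is transcribed.
So MibC is produced and active.
Rhamnulose is present, so SovY is active.
With repressor SovY bound, *nolW* is not transcribed.
So NolW is not produced.
No repressor is bound and MibC is active, so *cilM* is transcribed.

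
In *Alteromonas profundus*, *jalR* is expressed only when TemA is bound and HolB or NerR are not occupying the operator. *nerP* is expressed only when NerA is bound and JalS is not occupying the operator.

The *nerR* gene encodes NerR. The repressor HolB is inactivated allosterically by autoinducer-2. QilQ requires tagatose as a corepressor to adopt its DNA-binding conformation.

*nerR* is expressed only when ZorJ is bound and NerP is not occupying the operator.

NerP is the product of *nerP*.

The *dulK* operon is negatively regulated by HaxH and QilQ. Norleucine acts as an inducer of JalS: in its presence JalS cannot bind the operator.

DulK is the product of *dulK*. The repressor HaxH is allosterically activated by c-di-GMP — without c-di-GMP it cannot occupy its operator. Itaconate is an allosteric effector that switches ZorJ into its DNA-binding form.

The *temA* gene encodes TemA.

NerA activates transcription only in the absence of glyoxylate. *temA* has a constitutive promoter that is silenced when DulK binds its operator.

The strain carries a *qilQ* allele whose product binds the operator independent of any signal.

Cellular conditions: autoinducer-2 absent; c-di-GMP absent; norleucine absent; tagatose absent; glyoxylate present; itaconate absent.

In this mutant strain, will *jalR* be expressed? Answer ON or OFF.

OFF

c-di-GMP is absent, so HaxH is inactive.
QilQ is constitutively active in this strain.
With repressor QilQ bound, *dulK* is not transcribed.
So DulK is not produced.
With no repressor bound, *temA* is transcribed.
So TemA is produced and active.
Autoinducer-2 is absent, so HolB is active.
Norleucine is absent, so JalS is active.
Glyoxylate is present, so NerA is inactive.
With repressor JalS bound, *nerP* is not transcribed.
So NerP is not produced.
Itaconate is absent, so ZorJ is inactive.
Required activator ZorJ is absent, so *nerR* is not transcribed.
So NerR is not produced.
With repressor HolB bound, *jalR* is not transcribed.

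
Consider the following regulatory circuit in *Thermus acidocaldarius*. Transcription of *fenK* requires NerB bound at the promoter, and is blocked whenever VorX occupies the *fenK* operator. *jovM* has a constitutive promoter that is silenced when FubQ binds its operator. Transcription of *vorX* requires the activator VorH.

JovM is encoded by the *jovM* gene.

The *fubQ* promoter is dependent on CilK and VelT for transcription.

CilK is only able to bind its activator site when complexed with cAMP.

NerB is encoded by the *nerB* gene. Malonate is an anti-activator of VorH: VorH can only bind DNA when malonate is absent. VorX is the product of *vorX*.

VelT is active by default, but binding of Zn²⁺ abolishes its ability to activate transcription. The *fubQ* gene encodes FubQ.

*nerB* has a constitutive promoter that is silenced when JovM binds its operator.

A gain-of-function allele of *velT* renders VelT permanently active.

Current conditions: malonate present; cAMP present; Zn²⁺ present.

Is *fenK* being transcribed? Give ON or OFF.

ON

Malonate is present, so VorH is inactive.
Required activator VorH is absent, so *vorX* is not transcribed.
So VorX is not produced.
cAMP is present, so CilK is active.
VelT is constitutively active in this strain.
No repressor is bound and CilK and VelT are active, so *fubQ* is transcribed.
So FubQ is produced and active.
With repressor FubQ bound, *jovM* is not transcribed.
So JovM is not produced.
With no repressor bound, *nerB* is transcribed.
So NerB is produced and active.
No repressor is bound and NerB is active, so *fenK* is transcribed.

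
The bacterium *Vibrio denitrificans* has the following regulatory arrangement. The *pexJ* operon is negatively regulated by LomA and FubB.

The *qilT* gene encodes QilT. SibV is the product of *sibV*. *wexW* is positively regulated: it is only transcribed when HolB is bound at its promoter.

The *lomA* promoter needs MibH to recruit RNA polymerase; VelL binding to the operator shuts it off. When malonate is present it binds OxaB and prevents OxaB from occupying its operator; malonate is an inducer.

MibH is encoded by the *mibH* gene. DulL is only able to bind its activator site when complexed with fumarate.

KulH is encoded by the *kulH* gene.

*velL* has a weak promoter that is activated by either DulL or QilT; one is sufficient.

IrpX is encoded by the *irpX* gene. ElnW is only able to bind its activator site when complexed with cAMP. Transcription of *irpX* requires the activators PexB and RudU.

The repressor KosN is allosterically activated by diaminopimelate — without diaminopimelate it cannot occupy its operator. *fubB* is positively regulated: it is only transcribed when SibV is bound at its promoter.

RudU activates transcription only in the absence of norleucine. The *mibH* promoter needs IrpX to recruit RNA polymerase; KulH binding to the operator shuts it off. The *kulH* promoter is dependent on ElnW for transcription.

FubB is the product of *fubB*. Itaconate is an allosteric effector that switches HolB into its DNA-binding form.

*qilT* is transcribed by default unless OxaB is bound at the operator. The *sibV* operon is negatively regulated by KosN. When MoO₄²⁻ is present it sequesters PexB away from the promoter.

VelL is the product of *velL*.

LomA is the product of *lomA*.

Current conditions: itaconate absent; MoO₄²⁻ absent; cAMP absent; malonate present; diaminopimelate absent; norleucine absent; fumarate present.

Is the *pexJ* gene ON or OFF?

Fumarate is present, so DulL is active.
Malonate is present, so OxaB is inactive.
With no repressor bound, *qilT* is transcribed.
So QilT is produced and active.
Activator DulL is present, so *velL* is transcribed.
So VelL is produced and active.
cAMP is absent, so ElnW is inactive.
Required activator ElnW is absent, so *kulH* is not transcribed.
So KulH is not produced.
MoO₄²⁻ is absent, so PexB is active.
Norleucine is absent, so RudU is active.
No repressor is bound and PexB and RudU are active, so *irpX* is transcribed.
So IrpX is produced and active.
No repressor is bound and IrpX is active, so *mibH* is transcribed.
So MibH is produced and active.
With repressor VelL bound, *lomA* is not transcribed.
So LomA is not produced.
Diaminopimelate is absent, so KosN is inactive.
With no repressor bound, *sibV* is transcribed.
So SibV is produced and active.
No repressor is bound and SibV is active, so *fubB* is transcribed.
So FubB is produced and active.
With repressor FubB bound, *pexJ* is not transcribed.

OFF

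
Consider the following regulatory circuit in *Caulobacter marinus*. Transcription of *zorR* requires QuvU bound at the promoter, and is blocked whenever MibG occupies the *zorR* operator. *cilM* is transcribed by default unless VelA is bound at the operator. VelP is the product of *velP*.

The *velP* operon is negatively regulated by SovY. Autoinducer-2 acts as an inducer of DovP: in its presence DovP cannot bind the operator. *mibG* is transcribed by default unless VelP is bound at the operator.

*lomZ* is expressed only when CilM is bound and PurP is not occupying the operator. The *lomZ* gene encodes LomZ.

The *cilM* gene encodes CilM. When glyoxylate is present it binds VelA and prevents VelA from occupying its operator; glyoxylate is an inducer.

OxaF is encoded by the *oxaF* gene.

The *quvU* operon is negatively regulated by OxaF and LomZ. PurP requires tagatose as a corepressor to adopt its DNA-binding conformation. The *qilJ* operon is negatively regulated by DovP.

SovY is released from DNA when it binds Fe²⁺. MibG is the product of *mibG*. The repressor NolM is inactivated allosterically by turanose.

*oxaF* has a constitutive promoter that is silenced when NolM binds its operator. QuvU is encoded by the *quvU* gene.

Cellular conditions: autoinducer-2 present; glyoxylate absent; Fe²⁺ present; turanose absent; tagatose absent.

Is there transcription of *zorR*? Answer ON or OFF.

Turanose is absent, so NolM is active.
With repressor NolM bound, *oxaF* is not transcribed.
So OxaF is not produced.
Tagatose is absent, so PurP is inactive.
Glyoxylate is absent, so VelA is active.
With repressor VelA bound, *cilM* is not transcribed.
So CilM is not produced.
Required activator CilM is absent, so *lomZ* is not transcribed.
So LomZ is not produced.
With no repressor bound, *quvU* is transcribed.
So QuvU is produced and active.
Fe²⁺ is present, so SovY is inactive.
With no repressor bound, *velP* is transcribed.
So VelP is produced and active.
With repressor VelP bound, *mibG* is not transcribed.
So MibG is not produced.
No repressor is bound and QuvU is active, so *zorR* is transcribed.

ON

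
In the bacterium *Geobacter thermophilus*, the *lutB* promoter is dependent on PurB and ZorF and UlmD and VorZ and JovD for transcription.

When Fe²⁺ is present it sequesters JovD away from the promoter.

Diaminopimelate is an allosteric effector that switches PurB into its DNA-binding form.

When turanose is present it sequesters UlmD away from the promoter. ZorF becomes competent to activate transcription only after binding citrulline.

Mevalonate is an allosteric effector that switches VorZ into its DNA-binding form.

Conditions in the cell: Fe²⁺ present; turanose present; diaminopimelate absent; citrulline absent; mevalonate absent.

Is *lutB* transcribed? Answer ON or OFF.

OFF

Diaminopimelate is absent, so PurB is inactive.
Citrulline is absent, so ZorF is inactive.
Turanose is present, so UlmD is inactive.
Mevalonate is absent, so VorZ is inactive.
Fe²⁺ is present, so JovD is inactive.
Required activator PurB is absent, so *lutB* is not transcribed.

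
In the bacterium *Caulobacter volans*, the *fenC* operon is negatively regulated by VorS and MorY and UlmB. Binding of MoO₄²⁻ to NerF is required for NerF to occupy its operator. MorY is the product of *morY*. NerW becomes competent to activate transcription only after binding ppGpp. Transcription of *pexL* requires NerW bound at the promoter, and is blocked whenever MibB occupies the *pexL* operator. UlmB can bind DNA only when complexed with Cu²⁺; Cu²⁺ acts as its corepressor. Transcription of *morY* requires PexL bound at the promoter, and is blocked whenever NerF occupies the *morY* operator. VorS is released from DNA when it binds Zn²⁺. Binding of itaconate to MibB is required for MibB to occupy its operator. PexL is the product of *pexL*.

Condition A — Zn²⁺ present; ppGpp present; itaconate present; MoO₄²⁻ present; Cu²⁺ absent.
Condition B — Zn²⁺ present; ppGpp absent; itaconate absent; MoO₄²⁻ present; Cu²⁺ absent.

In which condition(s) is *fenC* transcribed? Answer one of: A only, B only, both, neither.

both

Condition A:
Zn²⁺ is present, so VorS is inactive.
ppGpp is present, so NerW is active.
Itaconate is present, so MibB is active.
With repressor MibB bound, *pexL* is not transcribed.
So PexL is not produced.
MoO₄²⁻ is present, so NerF is active.
With repressor NerF bound, *morY* is not transcribed.
So MorY is not produced.
Cu²⁺ is absent, so UlmB is inactive.
With no repressor bound, *fenC* is transcribed.
→ *fenC* is ON in A.
Condition B:
Zn²⁺ is present, so VorS is inactive.
ppGpp is absent, so NerW is inactive.
Itaconate is absent, so MibB is inactive.
Required activator NerW is absent, so *pexL* is not transcribed.
So PexL is not produced.
MoO₄²⁻ is present, so NerF is active.
With repressor NerF bound, *morY* is not transcribed.
So MorY is not produced.
Cu²⁺ is absent, so UlmB is inactive.
With no repressor bound, *fenC* is transcribed.
→ *fenC* is ON in B.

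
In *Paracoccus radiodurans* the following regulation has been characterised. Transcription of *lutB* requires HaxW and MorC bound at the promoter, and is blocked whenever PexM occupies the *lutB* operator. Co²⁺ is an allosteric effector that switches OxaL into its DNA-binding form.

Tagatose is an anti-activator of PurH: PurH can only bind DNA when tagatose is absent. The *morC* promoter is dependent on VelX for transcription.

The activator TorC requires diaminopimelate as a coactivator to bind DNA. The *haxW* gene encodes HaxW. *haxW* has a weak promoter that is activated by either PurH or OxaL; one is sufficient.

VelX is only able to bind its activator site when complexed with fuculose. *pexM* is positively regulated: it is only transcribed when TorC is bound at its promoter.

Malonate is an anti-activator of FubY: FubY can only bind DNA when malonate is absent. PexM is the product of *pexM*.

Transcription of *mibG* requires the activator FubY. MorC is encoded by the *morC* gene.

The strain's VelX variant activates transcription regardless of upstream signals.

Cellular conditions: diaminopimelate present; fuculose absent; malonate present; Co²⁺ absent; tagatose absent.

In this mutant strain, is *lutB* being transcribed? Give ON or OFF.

Tagatose is absent, so PurH is active.
Co²⁺ is absent, so OxaL is inactive.
Activator PurH is present, so *haxW* is transcribed.
So HaxW is produced and active.
Diaminopimelate is present, so TorC is active.
No repressor is bound and TorC is active, so *pexM* is transcribed.
So PexM is produced and active.
VelX is constitutively active in this strain.
No repressor is bound and VelX is active, so *morC* is transcribed.
So MorC is produced and active.
With repressor PexM bound, *lutB* is not transcribed.

OFF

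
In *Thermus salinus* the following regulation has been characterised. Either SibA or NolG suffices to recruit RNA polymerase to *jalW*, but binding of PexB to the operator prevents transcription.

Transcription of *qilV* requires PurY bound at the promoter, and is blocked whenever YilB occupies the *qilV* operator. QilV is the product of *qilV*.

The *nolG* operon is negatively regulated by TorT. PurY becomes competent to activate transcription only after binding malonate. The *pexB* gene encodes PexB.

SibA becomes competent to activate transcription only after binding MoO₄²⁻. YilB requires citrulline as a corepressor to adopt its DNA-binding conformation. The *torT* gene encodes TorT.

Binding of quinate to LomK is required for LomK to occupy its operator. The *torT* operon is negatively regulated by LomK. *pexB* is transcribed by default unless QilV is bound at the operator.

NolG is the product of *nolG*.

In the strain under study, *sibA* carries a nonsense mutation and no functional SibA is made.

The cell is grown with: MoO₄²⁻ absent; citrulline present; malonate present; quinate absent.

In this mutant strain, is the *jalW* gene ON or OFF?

Citrulline is present, so YilB is active.
Malonate is present, so PurY is active.
With repressor YilB bound, *qilV* is not transcribed.
So QilV is not produced.
With no repressor bound, *pexB* is transcribed.
So PexB is produced and active.
SibA is non-functional in this strain, so it has no effect.
Quinate is absent, so LomK is inactive.
With no repressor bound, *torT* is transcribed.
So TorT is produced and active.
With repressor TorT bound, *nolG* is not transcribed.
So NolG is not produced.
With repressor PexB bound, *jalW* is not transcribed.

OFF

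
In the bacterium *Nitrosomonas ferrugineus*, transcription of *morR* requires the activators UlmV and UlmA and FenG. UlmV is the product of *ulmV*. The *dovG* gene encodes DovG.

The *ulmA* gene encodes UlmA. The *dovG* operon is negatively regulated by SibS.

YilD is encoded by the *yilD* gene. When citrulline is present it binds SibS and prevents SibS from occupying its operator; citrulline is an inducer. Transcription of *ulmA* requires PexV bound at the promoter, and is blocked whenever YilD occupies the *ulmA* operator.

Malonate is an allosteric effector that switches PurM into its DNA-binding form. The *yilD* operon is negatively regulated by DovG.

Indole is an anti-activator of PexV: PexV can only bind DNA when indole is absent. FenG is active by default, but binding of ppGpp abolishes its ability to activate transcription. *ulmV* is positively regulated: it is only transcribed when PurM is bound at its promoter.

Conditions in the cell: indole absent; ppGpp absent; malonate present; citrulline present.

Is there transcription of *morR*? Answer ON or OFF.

ON

Malonate is present, so PurM is active.
No repressor is bound and PurM is active, so *ulmV* is transcribed.
So UlmV is produced and active.
Indole is absent, so PexV is active.
Citrulline is present, so SibS is inactive.
With no repressor bound, *dovG* is transcribed.
So DovG is produced and active.
With repressor DovG bound, *yilD* is not transcribed.
So YilD is not produced.
No repressor is bound and PexV is active, so *ulmA* is transcribed.
So UlmA is produced and active.
ppGpp is absent, so FenG is active.
No repressor is bound and UlmV and UlmA and FenG are active, so *morR* is transcribed.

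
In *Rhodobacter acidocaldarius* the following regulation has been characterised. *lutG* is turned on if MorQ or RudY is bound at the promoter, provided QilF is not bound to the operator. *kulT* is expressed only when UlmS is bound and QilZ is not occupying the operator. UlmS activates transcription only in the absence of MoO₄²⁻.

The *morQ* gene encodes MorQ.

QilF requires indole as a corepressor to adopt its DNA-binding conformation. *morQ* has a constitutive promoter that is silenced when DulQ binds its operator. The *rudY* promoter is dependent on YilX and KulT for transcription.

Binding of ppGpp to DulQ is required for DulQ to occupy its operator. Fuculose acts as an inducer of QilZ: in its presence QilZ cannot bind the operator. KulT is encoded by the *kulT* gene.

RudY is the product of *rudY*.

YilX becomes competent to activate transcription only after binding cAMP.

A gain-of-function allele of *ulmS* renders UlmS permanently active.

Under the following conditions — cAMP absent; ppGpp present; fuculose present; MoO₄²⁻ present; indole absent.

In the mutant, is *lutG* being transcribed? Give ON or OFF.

OFF

Indole is absent, so QilF is inactive.
ppGpp is present, so DulQ is active.
With repressor DulQ bound, *morQ* is not transcribed.
So MorQ is not produced.
cAMP is absent, so YilX is inactive.
Fuculose is present, so QilZ is inactive.
UlmS is constitutively active in this strain.
No repressor is bound and UlmS is active, so *kulT* is transcribed.
So KulT is produced and active.
Required activator YilX is absent, so *rudY* is not transcribed.
So RudY is not produced.
No activator is available at the *lutG* promoter, so *lutG* is not transcribed.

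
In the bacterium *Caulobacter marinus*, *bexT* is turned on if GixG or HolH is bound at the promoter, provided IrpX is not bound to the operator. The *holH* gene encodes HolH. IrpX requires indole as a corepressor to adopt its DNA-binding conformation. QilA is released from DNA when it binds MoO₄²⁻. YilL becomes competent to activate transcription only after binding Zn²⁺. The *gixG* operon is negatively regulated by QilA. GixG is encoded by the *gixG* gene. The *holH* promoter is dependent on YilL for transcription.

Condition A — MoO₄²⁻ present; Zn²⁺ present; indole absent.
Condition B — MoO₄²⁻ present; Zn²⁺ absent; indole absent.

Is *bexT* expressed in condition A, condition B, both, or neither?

Condition A:
MoO₄²⁻ is present, so QilA is inactive.
With no repressor bound, *gixG* is transcribed.
So GixG is produced and active.
Zn²⁺ is present, so YilL is active.
No repressor is bound and YilL is active, so *holH* is transcribed.
So HolH is produced and active.
Indole is absent, so IrpX is inactive.
Activator GixG is present, so *bexT* is transcribed.
→ *bexT* is ON in A.
Condition B:
MoO₄²⁻ is present, so QilA is inactive.
With no repressor bound, *gixG* is transcribed.
So GixG is produced and active.
Zn²⁺ is absent, so YilL is inactive.
Required activator YilL is absent, so *holH* is not transcribed.
So HolH is not produced.
Indole is absent, so IrpX is inactive.
Activator GixG is present, so *bexT* is transcribed.
→ *bexT* is ON in B.

both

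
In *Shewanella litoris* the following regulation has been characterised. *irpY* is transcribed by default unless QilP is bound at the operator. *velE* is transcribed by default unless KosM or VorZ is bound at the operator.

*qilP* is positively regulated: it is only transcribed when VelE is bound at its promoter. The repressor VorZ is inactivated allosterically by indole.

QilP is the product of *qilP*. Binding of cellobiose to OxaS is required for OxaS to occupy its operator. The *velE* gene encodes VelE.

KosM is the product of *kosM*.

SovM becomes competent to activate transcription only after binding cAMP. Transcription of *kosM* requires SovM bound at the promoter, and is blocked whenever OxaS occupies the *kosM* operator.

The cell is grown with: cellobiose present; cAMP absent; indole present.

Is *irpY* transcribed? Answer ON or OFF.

OFF

cAMP is absent, so SovM is inactive.
Cellobiose is present, so OxaS is active.
With repressor OxaS bound, *kosM* is not transcribed.
So KosM is not produced.
Indole is present, so VorZ is inactive.
With no repressor bound, *velE* is transcribed.
So VelE is produced and active.
No repressor is bound and VelE is active, so *qilP* is transcribed.
So QilP is produced and active.
With repressor QilP bound, *irpY* is not transcribed.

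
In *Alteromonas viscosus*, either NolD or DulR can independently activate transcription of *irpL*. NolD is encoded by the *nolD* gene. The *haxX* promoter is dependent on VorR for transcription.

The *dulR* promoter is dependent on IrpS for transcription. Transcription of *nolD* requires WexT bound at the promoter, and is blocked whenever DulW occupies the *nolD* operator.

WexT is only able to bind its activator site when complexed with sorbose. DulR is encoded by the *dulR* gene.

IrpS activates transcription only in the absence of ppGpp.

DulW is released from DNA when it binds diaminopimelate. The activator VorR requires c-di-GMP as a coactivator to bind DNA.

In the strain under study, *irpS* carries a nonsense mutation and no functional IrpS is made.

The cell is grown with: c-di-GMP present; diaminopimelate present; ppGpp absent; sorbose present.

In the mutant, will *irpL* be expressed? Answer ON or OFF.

Diaminopimelate is present, so DulW is inactive.
Sorbose is present, so WexT is active.
No repressor is bound and WexT is active, so *nolD* is transcribed.
So NolD is produced and active.
IrpS is non-functional in this strain, so it has no effect.
Required activator IrpS is absent, so *dulR* is not transcribed.
So DulR is not produced.
Activator NolD is present, so *irpL* is transcribed.

ON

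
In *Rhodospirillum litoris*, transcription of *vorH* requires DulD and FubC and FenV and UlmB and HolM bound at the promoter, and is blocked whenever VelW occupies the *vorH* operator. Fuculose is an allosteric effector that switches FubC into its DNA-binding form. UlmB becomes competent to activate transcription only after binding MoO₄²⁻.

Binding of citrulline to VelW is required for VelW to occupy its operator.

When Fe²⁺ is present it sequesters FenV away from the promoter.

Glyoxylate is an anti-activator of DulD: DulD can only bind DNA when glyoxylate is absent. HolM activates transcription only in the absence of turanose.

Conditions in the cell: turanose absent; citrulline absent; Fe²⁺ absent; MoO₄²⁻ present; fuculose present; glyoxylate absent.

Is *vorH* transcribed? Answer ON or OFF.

Glyoxylate is absent, so DulD is active.
Fuculose is present, so FubC is active.
Fe²⁺ is absent, so FenV is active.
MoO₄²⁻ is present, so UlmB is active.
Citrulline is absent, so VelW is inactive.
Turanose is absent, so HolM is active.
No repressor is bound and DulD and FubC and FenV and UlmB and HolM are active, so *vorH* is transcribed.

ON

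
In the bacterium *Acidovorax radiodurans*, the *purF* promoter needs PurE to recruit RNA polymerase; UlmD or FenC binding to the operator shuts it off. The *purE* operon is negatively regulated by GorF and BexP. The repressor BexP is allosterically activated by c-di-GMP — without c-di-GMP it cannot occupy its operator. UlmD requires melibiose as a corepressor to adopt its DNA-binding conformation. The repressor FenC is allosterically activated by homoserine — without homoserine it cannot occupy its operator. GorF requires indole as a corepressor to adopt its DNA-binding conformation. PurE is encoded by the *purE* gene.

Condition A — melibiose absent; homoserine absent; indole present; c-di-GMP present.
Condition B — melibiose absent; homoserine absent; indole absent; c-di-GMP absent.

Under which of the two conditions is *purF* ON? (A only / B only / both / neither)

Condition A:
Melibiose is absent, so UlmD is inactive.
Homoserine is absent, so FenC is inactive.
Indole is present, so GorF is active.
c-di-GMP is present, so BexP is active.
With repressor GorF bound, *purE* is not transcribed.
So PurE is not produced.
Required activator PurE is absent, so *purF* is not transcribed.
→ *purF* is OFF in A.
Condition B:
Melibiose is absent, so UlmD is inactive.
Homoserine is absent, so FenC is inactive.
Indole is absent, so GorF is inactive.
c-di-GMP is absent, so BexP is inactive.
With no repressor bound, *purE* is transcribed.
So PurE is produced and active.
No repressor is bound and PurE is active, so *purF* is transcribed.
→ *purF* is ON in B.

B only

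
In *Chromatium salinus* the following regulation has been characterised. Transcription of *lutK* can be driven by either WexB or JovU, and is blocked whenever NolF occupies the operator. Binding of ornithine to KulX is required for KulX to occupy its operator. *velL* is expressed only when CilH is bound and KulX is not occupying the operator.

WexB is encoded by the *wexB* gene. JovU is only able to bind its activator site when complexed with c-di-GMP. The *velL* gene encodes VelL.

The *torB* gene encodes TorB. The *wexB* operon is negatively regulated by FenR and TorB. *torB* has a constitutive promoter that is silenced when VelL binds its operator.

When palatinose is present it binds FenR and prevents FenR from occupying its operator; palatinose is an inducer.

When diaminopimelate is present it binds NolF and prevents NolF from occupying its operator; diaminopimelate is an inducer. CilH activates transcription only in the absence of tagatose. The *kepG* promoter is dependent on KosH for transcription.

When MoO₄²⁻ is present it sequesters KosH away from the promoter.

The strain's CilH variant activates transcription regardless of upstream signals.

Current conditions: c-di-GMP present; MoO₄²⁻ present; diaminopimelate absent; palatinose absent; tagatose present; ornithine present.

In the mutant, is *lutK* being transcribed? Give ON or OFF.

OFF

Diaminopimelate is absent, so NolF is active.
Palatinose is absent, so FenR is active.
CilH is constitutively active in this strain.
Ornithine is present, so KulX is active.
With repressor KulX bound, *velL* is not transcribed.
So VelL is not produced.
With no repressor bound, *torB* is transcribed.
So TorB is produced and active.
With repressor FenR bound, *wexB* is not transcribed.
So WexB is not produced.
c-di-GMP is present, so JovU is active.
With repressor NolF bound, *lutK* is not transcribed.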